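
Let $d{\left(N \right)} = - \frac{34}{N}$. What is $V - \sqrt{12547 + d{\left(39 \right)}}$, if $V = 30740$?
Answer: $30740 - \frac{\sqrt{19082661}}{39} \approx 30628.0$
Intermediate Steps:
$V - \sqrt{12547 + d{\left(39 \right)}} = 30740 - \sqrt{12547 - \frac{34}{39}} = 30740 - \sqrt{\frac{489299}{39}} = 30740 - \frac{\sqrt{19082661}}{39}$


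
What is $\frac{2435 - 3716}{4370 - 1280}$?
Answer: $- \frac{427}{1030} \approx -0.41456$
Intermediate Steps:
$\frac{2435 - 3716}{4370 - 1280} = - \frac{1281}{3090} = \left(-1281\right) \frac{1}{3090} = - \frac{427}{1030}$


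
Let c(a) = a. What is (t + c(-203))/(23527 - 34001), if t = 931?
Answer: -364/5237 ≈ -0.069505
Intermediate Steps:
(t + c(-203))/(23527 - 34001) = (931 - 203)/(23527 - 34001) = 728/(-10474) = 728*(-1/10474) = -364/5237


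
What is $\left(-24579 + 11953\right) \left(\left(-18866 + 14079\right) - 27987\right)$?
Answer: $413804524$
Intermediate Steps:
$\left(-24579 + 11953\right) \left(\left(-18866 + 14079\right) - 27987\right) = - 12626 \left(-4787 - 27987\right) = \left(-12626\right) \left(-32774\right) = 413804524$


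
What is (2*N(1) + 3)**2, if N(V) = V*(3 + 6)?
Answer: 441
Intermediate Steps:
N(V) = 9*V (N(V) = V*9 = 9*V)
(2*N(1) + 3)**2 = (2*(9*1) + 3)**2 = (2*9 + 3)**2 = (18 + 3)**2 = 21**2 = 441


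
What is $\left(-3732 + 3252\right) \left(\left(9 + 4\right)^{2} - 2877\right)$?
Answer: $1299840$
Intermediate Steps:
$\left(-3732 + 3252\right) \left(\left(9 + 4\right)^{2} - 2877\right) = - 480 \left(13^{2} - 2877\right) = - 480 \left(169 - 2877\right) = \left(-480\right) \left(-2708\right) = 1299840$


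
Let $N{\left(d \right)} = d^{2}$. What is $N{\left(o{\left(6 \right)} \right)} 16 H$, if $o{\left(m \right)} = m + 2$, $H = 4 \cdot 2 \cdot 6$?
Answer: $49152$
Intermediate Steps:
$H = 48$ ($H = 8 \cdot 6 = 48$)
$o{\left(m \right)} = 2 + m$
$N{\left(o{\left(6 \right)} \right)} 16 H = \left(2 + 6\right)^{2} \cdot 16 \cdot 48 = 8^{2} \cdot 16 \cdot 48 = 64 \cdot 16 \cdot 48 = 1024 \cdot 48 = 49152$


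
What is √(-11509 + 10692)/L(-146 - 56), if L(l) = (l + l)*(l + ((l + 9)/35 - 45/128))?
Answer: 1120*I*√817/94055139 ≈ 0.00034037*I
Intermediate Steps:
L(l) = 2*l*(-423/4480 + 36*l/35) (L(l) = (2*l)*(l + ((9 + l)*(1/35) - 45*1/128)) = (2*l)*(l + ((9/35 + l/35) - 45/128)) = (2*l)*(l + (-423/4480 + l/35)) = (2*l)*(-423/4480 + 36*l/35) = 2*l*(-423/4480 + 36*l/35))
√(-11509 + 10692)/L(-146 - 56) = √(-11509 + 10692)/((9*(-146 - 56)*(-47 + 512*(-146 - 56))/2240)) = √(-817)/(((9/2240)*(-202)*(-47 + 512*(-202)))) = (I*√817)/(((9/2240)*(-202)*(-47 - 103424))) = (I*√817)/(((9/2240)*(-202)*(-103471))) = (I*√817)/(94055139/1120) = (I*√817)*(1120/94055139) = 1120*I*√817/94055139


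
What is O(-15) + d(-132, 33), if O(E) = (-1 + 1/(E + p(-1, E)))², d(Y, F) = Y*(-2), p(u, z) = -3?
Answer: 85897/324 ≈ 265.11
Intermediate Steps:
d(Y, F) = -2*Y
O(E) = (-1 + 1/(-3 + E))² (O(E) = (-1 + 1/(E - 3))² = (-1 + 1/(-3 + E))²)
O(-15) + d(-132, 33) = (-4 - 15)²/(-3 - 15)² - 2*(-132) = (-19)²/(-18)² + 264 = 361*(1/324) + 264 = 361/324 + 264 = 85897/324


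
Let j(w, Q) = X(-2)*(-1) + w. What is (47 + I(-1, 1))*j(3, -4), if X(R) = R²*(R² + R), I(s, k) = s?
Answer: -230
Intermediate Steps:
X(R) = R²*(R + R²)
j(w, Q) = -8 + w (j(w, Q) = ((-2)³*(1 - 2))*(-1) + w = -8*(-1)*(-1) + w = 8*(-1) + w = -8 + w)
(47 + I(-1, 1))*j(3, -4) = (47 - 1)*(-8 + 3) = 46*(-5) = -230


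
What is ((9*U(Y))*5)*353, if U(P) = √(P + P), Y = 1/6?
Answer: 5295*√3 ≈ 9171.2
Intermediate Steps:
Y = ⅙ ≈ 0.16667
U(P) = √2*√P (U(P) = √(2*P) = √2*√P)
((9*U(Y))*5)*353 = ((9*(√2*√(⅙)))*5)*353 = ((9*(√2*(√6/6)))*5)*353 = ((9*(√3/3))*5)*353 = ((3*√3)*5)*353 = (15*√3)*353 = 5295*√3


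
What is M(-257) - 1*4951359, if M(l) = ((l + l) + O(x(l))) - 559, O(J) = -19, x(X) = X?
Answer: -4952451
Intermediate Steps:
M(l) = -578 + 2*l (M(l) = ((l + l) - 19) - 559 = (2*l - 19) - 559 = (-19 + 2*l) - 559 = -578 + 2*l)
M(-257) - 1*4951359 = (-578 + 2*(-257)) - 1*4951359 = (-578 - 514) - 4951359 = -1092 - 4951359 = -4952451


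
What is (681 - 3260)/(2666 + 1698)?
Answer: -2579/4364 ≈ -0.59097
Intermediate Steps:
(681 - 3260)/(2666 + 1698) = -2579/4364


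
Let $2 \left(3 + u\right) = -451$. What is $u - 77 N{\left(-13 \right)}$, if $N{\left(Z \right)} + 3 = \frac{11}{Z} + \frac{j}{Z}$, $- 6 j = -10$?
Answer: $\frac{6047}{78} \approx 77.526$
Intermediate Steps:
$j = \frac{5}{3}$ ($j = \left(- \frac{1}{6}\right) \left(-10\right) = \frac{5}{3} \approx 1.6667$)
$N{\left(Z \right)} = -3 + \frac{38}{3 Z}$ ($N{\left(Z \right)} = -3 + \left(\frac{11}{Z} + \frac{5}{3 Z}\right) = -3 + \frac{38}{3 Z}$)
$u = - \frac{457}{2}$ ($u = -3 + \frac{1}{2} \left(-451\right) = -3 - \frac{451}{2} = - \frac{457}{2} \approx -228.5$)
$u - 77 N{\left(-13 \right)} = - \frac{457}{2} - 77 \left(-3 + \frac{38}{3 \left(-13\right)}\right) = - \frac{457}{2} - 77 \left(-3 + \frac{38}{3} \left(- \frac{1}{13}\right)\right) = - \frac{457}{2} - 77 \left(-3 - \frac{38}{39}\right) = - \frac{457}{2} - - \frac{11935}{39} = - \frac{457}{2} + \frac{11935}{39} = \frac{6047}{78}$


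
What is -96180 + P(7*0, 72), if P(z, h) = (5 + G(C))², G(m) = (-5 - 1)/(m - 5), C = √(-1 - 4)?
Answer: (-961382*I - 480745*√5)/(5*(√5 + 2*I)) ≈ -96144.0 + 5.3665*I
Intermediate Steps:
C = I*√5 (C = √(-5) = I*√5 ≈ 2.2361*I)
G(m) = -6/(-5 + m)
P(z, h) = (5 - 6/(-5 + I*√5))²
-96180 + P(7*0, 72) = -96180 + (155*√5 + 418*I)/(5*(√5 + 2*I))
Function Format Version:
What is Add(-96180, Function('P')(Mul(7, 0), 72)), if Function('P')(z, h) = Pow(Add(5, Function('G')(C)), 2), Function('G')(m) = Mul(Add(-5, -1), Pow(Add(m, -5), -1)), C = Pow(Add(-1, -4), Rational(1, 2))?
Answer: Mul(Rational(1, 5), Pow(Add(Pow(5, Rational(1, 2)), Mul(2, I)), -1), Add(Mul(-961382, I), Mul(-480745, Pow(5, Rational(1, 2))))) ≈ Add(-96144., Mul(5.3665, I))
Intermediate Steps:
C = Mul(I, Pow(5, Rational(1, 2))) (C = Pow(-5, Rational(1, 2)) = Mul(I, Pow(5, Rational(1, 2))) ≈ Mul(2.2361, I))
Function('G')(m) = Mul(-6, Pow(Add(-5, m), -1))
Function('P')(z, h) = Pow(Add(5, Mul(-6, Pow(Add(-5, Mul(I, Pow(5, Rational(1, 2)))), -1))), 2)
Add(-96180, Function('P')(Mul(7, 0), 72)) = Add(-96180, Mul(Rational(1, 5), Pow(Add(Pow(5, Rational(1, 2)), Mul(2, I)), -1), Add(Mul(155, Pow(5, Rational(1, 2))), Mul(418, I))))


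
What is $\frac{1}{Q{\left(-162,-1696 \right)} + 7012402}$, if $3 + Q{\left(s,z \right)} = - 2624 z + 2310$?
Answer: $\frac{1}{11465013} \approx 8.7222 \cdot 10^{-8}$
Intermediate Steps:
$Q{\left(s,z \right)} = 2307 - 2624 z$ ($Q{\left(s,z \right)} = -3 - \left(-2310 + 2624 z\right) = 2307 - 2624 z$)
$\frac{1}{Q{\left(-162,-1696 \right)} + 7012402} = \frac{1}{\left(2307 - -4450304\right) + 7012402} = \frac{1}{\left(2307 + 4450304\right) + 7012402} = \frac{1}{4452611 + 7012402} = \frac{1}{11465013}$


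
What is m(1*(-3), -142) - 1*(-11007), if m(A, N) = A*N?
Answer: 11433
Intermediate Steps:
m(1*(-3), -142) - 1*(-11007) = (1*(-3))*(-142) - 1*(-11007) = -3*(-142) + 11007 = 426 + 11007 = 11433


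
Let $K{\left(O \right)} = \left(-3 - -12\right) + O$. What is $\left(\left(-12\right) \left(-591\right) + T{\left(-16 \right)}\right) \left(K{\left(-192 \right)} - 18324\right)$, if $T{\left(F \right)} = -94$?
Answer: $-129511986$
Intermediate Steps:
$K{\left(O \right)} = 9 + O$ ($K{\left(O \right)} = \left(-3 + 12\right) + O = 9 + O$)
$\left(\left(-12\right) \left(-591\right) + T{\left(-16 \right)}\right) \left(K{\left(-192 \right)} - 18324\right) = \left(\left(-12\right) \left(-591\right) - 94\right) \left(\left(9 - 192\right) - 18324\right) = \left(7092 - 94\right) \left(-183 - 18324\right) = 6998 \left(-18507\right) = -129511986$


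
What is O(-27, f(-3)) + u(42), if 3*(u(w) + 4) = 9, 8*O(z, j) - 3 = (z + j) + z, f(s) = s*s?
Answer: -25/4 ≈ -6.2500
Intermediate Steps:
f(s) = s**2
O(z, j) = 3/8 + z/4 + j/8 (O(z, j) = 3/8 + ((z + j) + z)/8 = 3/8 + ((j + z) + z)/8 = 3/8 + (j + 2*z)/8 = 3/8 + (z/4 + j/8) = 3/8 + z/4 + j/8)
u(w) = -1 (u(w) = -4 + (1/3)*9 = -4 + 3 = -1)
O(-27, f(-3)) + u(42) = (3/8 + (1/4)*(-27) + (1/8)*(-3)**2) - 1 = (3/8 - 27/4 + (1/8)*9) - 1 = (3/8 - 27/4 + 9/8) - 1 = -21/4 - 1 = -25/4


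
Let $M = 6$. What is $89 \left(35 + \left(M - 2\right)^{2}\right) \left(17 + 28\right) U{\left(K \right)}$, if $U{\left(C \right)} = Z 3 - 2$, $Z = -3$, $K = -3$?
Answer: $-2246805$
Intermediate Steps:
$U{\left(C \right)} = -11$ ($U{\left(C \right)} = \left(-3\right) 3 - 2 = -9 - 2 = -11$)
$89 \left(35 + \left(M - 2\right)^{2}\right) \left(17 + 28\right) U{\left(K \right)} = 89 \left(35 + \left(6 - 2\right)^{2}\right) \left(17 + 28\right) \left(-11\right) = 89 \left(35 + 4^{2}\right) 45 \left(-11\right) = 89 \left(35 + 16\right) 45 \left(-11\right) = 89 \cdot 51 \cdot 45 \left(-11\right) = 89 \cdot 2295 \left(-11\right) = 204255 \left(-11\right) = -2246805$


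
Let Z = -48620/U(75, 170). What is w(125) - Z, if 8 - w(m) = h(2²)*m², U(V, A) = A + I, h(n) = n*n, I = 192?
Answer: -45224242/181 ≈ -2.4986e+5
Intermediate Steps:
h(n) = n²
U(V, A) = 192 + A (U(V, A) = A + 192 = 192 + A)
w(m) = 8 - 16*m² (w(m) = 8 - (2²)²*m² = 8 - 4²*m² = 8 - 16*m²)
Z = -24310/181 (Z = -48620/(192 + 170) = -48620/362 = -48620*1/362 = -24310/181 ≈ -134.31)
w(125) - Z = (8 - 16*125²) - 1*(-24310/181) = (8 - 16*15625) + 24310/181 = (8 - 250000) + 24310/181 = -249992 + 24310/181 = -45224242/181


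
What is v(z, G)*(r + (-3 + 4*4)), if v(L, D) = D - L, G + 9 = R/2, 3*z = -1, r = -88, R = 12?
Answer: 200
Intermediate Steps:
z = -1/3 (z = (1/3)*(-1) = -1/3 ≈ -0.33333)
G = -3 (G = -9 + 12/2 = -9 + 12*(1/2) = -9 + 6 = -3)
v(z, G)*(r + (-3 + 4*4)) = (-3 - 1*(-1/3))*(-88 + (-3 + 4*4)) = (-3 + 1/3)*(-88 + (-3 + 16)) = -8*(-88 + 13)/3 = -8/3*(-75) = 200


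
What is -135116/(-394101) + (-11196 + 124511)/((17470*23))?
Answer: 19789702955/31670744562 ≈ 0.62486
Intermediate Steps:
-135116/(-394101) + (-11196 + 124511)/((17470*23)) = -135116*(-1/394101) + 113315/401810 = 135116/394101 + 113315*(1/401810) = 135116/394101 + 22663/80362 = 19789702955/31670744562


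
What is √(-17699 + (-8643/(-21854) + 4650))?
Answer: I*√127183234538/3122 ≈ 114.23*I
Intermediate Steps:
√(-17699 + (-8643/(-21854) + 4650)) = √(-17699 + (-8643*(-1/21854) + 4650)) = √(-17699 + (8643/21854 + 4650)) = √(-17699 + 101629743/21854) = √(-285164203/21854) = I*√127183234538/3122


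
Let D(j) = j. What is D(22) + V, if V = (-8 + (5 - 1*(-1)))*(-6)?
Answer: 34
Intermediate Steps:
V = 12 (V = (-8 + (5 + 1))*(-6) = (-8 + 6)*(-6) = -2*(-6) = 12)
D(22) + V = 22 + 12 = 34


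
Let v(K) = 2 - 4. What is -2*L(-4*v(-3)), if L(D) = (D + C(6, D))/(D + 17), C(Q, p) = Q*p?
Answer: -112/25 ≈ -4.4800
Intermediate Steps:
v(K) = -2
L(D) = 7*D/(17 + D) (L(D) = (D + 6*D)/(D + 17) = (7*D)/(17 + D) = 7*D/(17 + D))
-2*L(-4*v(-3)) = -14*(-4*(-2))/(17 - 4*(-2)) = -14*8/(17 + 8) = -14*8/25 = -2*56/25 = -112/25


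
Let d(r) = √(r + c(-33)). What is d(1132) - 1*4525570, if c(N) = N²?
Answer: -4525570 + √2221 ≈ -4.5255e+6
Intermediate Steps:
d(r) = √(1089 + r) (d(r) = √(r + (-33)²) = √(r + 1089) = √(1089 + r))
d(1132) - 1*4525570 = √(1089 + 1132) - 1*4525570 = √2221 - 4525570 = -4525570 + √2221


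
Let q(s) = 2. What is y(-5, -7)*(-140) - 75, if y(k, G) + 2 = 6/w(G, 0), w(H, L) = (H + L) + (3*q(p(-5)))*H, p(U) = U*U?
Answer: 1555/7 ≈ 222.14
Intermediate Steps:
p(U) = U²
w(H, L) = L + 7*H (w(H, L) = (H + L) + (3*2)*H = (H + L) + 6*H = L + 7*H)
y(k, G) = -2 + 6/(7*G) (y(k, G) = -2 + 6/(0 + 7*G) = -2 + 6/((7*G)) = -2 + 6*(1/(7*G)) = -2 + 6/(7*G))
y(-5, -7)*(-140) - 75 = (-2 + (6/7)/(-7))*(-140) - 75 = (-2 + (6/7)*(-⅐))*(-140) - 75 = (-2 - 6/49)*(-140) - 75 = -104/49*(-140) - 75 = 2080/7 - 75 = 1555/7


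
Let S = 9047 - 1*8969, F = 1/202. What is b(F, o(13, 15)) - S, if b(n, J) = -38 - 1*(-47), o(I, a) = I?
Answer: -69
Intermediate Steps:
F = 1/202 ≈ 0.0049505
S = 78 (S = 9047 - 8969 = 78)
b(n, J) = 9 (b(n, J) = -38 + 47 = 9)
b(F, o(13, 15)) - S = 9 - 1*78 = 9 - 78 = -69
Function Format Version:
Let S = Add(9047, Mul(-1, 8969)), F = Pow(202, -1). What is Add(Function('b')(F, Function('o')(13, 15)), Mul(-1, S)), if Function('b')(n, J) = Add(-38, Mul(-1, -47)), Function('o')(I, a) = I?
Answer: -69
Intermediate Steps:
F = Rational(1, 202) ≈ 0.0049505
S = 78 (S = Add(9047, -8969) = 78)
Function('b')(n, J) = 9 (Function('b')(n, J) = Add(-38, 47) = 9)
Add(Function('b')(F, Function('o')(13, 15)), Mul(-1, S)) = Add(9, Mul(-1, 78)) = Add(9, -78) = -69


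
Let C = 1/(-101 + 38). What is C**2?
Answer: 1/3969 ≈ 0.00025195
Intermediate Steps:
C = -1/63 (C = 1/(-63) = -1/63 ≈ -0.015873)
C**2 = (-1/63)**2 = 1/3969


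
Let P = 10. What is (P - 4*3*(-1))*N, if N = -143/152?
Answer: -1573/76 ≈ -20.697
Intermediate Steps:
N = -143/152 (N = -143*1/152 = -143/152 ≈ -0.94079)
(P - 4*3*(-1))*N = (10 - 4*3*(-1))*(-143/152) = (10 - 12*(-1))*(-143/152) = (10 + 12)*(-143/152) = 22*(-143/152) = -1573/76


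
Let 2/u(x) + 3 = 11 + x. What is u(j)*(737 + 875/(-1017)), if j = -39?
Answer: -1497308/31527 ≈ -47.493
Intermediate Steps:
u(x) = 2/(8 + x) (u(x) = 2/(-3 + (11 + x)) = 2/(8 + x))
u(j)*(737 + 875/(-1017)) = (2/(8 - 39))*(737 + 875/(-1017)) = (2/(-31))*(737 + 875*(-1/1017)) = (2*(-1/31))*(737 - 875/1017) = -2/31*748654/1017 = -1497308/31527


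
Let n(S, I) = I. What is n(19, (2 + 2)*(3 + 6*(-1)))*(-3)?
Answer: 36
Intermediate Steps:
n(19, (2 + 2)*(3 + 6*(-1)))*(-3) = ((2 + 2)*(3 + 6*(-1)))*(-3) = (4*(3 - 6))*(-3) = (4*(-3))*(-3) = -12*(-3) = 36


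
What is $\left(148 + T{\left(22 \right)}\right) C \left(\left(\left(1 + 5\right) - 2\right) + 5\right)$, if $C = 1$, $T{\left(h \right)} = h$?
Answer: $1530$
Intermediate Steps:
$\left(148 + T{\left(22 \right)}\right) C \left(\left(\left(1 + 5\right) - 2\right) + 5\right) = \left(148 + 22\right) 1 \left(\left(\left(1 + 5\right) - 2\right) + 5\right) = 170 \cdot 1 \left(\left(6 - 2\right) + 5\right) = 170 \cdot 1 \left(4 + 5\right) = 170 \cdot 1 \cdot 9 = 170 \cdot 9 = 1530$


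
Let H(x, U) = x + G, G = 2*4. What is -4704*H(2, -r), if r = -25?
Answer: -47040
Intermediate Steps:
G = 8
H(x, U) = 8 + x (H(x, U) = x + 8 = 8 + x)
-4704*H(2, -r) = -4704*(8 + 2) = -4704*10 = -47040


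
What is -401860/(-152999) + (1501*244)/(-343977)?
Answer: 82195631464/52628137023 ≈ 1.5618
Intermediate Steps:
-401860/(-152999) + (1501*244)/(-343977) = -401860*(-1/152999) + 366244*(-1/343977) = 401860/152999 - 366244/343977 = 82195631464/52628137023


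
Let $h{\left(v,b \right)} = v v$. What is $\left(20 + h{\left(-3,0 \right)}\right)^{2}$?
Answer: $841$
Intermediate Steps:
$h{\left(v,b \right)} = v^{2}$
$\left(20 + h{\left(-3,0 \right)}\right)^{2} = \left(20 + \left(-3\right)^{2}\right)^{2} = \left(20 + 9\right)^{2} = 29^{2} = 841$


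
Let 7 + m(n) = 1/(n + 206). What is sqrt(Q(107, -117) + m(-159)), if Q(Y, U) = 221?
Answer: sqrt(472773)/47 ≈ 14.629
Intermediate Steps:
m(n) = -7 + 1/(206 + n) (m(n) = -7 + 1/(n + 206) = -7 + 1/(206 + n))
sqrt(Q(107, -117) + m(-159)) = sqrt(221 + (-1441 - 7*(-159))/(206 - 159)) = sqrt(221 + (-1441 + 1113)/47) = sqrt(221 + (1/47)*(-328)) = sqrt(221 - 328/47) = sqrt(10059/47) = sqrt(472773)/47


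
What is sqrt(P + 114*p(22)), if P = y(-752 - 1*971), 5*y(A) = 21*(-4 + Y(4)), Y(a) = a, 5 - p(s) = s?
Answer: I*sqrt(1938) ≈ 44.023*I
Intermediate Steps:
p(s) = 5 - s
y(A) = 0 (y(A) = (21*(-4 + 4))/5 = (21*0)/5 = (1/5)*0 = 0)
P = 0
sqrt(P + 114*p(22)) = sqrt(0 + 114*(5 - 1*22)) = sqrt(0 + 114*(5 - 22)) = sqrt(0 + 114*(-17)) = sqrt(0 - 1938) = sqrt(-1938) = I*sqrt(1938)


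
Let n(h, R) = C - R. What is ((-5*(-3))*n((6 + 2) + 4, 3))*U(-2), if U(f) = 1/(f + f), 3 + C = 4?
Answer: 15/2 ≈ 7.5000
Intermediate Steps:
C = 1 (C = -3 + 4 = 1)
n(h, R) = 1 - R
U(f) = 1/(2*f)
((-5*(-3))*n((6 + 2) + 4, 3))*U(-2) = ((-5*(-3))*(1 - 1*3))*((½)/(-2)) = (15*(1 - 3))*((½)*(-½)) = (15*(-2))*(-¼) = -30*(-¼) = 15/2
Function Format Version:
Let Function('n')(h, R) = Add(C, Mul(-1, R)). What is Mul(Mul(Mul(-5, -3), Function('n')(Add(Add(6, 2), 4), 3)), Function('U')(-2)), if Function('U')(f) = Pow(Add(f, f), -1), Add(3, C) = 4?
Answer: Rational(15, 2) ≈ 7.5000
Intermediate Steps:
C = 1 (C = Add(-3, 4) = 1)
Function('n')(h, R) = Add(1, Mul(-1, R))
Function('U')(f) = Mul(Rational(1, 2), Pow(f, -1)) (Function('U')(f) = Pow(Mul(2, f), -1) = Mul(Rational(1, 2), Pow(f, -1)))
Mul(Mul(Mul(-5, -3), Function('n')(Add(Add(6, 2), 4), 3)), Function('U')(-2)) = Mul(Mul(Mul(-5, -3), Add(1, Mul(-1, 3))), Mul(Rational(1, 2), Pow(-2, -1))) = Mul(Mul(15, Add(1, -3)), Mul(Rational(1, 2), Rational(-1, 2))) = Mul(Mul(15, -2), Rational(-1, 4)) = Mul(-30, Rational(-1, 4)) = Rational(15, 2)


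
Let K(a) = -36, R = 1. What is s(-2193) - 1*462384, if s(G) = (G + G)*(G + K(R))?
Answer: 9314010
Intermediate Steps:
s(G) = 2*G*(-36 + G) (s(G) = (G + G)*(G - 36) = (2*G)*(-36 + G) = 2*G*(-36 + G))
s(-2193) - 1*462384 = 2*(-2193)*(-36 - 2193) - 1*462384 = 2*(-2193)*(-2229) - 462384 = 9776394 - 462384 = 9314010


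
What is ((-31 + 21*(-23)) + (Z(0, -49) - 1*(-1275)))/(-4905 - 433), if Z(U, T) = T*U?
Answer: -761/5338 ≈ -0.14256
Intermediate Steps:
((-31 + 21*(-23)) + (Z(0, -49) - 1*(-1275)))/(-4905 - 433) = ((-31 + 21*(-23)) + (-49*0 - 1*(-1275)))/(-4905 - 433) = ((-31 - 483) + (0 + 1275))/(-5338) = (-514 + 1275)*(-1/5338) = 761*(-1/5338) = -761/5338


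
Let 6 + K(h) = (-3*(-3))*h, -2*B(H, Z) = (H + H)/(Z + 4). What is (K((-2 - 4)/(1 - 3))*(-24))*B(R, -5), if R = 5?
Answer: -2520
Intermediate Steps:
B(H, Z) = -H/(4 + Z) (B(H, Z) = -(H + H)/(2*(Z + 4)) = -2*H/(2*(4 + Z)) = -H/(4 + Z))
K(h) = -6 + 9*h (K(h) = -6 + (-3*(-3))*h = -6 + 9*h)
(K((-2 - 4)/(1 - 3))*(-24))*B(R, -5) = ((-6 + 9*((-2 - 4)/(1 - 3)))*(-24))*(-1*5/(4 - 5)) = ((-6 + 9*(-6/(-2)))*(-24))*(-1*5/(-1)) = ((-6 + 9*(-6*(-½)))*(-24))*(-1*5*(-1)) = ((-6 + 9*3)*(-24))*5 = ((-6 + 27)*(-24))*5 = (21*(-24))*5 = -504*5 = -2520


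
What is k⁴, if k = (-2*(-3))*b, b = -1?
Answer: 1296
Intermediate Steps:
k = -6 (k = -2*(-3)*(-1) = 6*(-1) = -6)
k⁴ = (-6)⁴ = 1296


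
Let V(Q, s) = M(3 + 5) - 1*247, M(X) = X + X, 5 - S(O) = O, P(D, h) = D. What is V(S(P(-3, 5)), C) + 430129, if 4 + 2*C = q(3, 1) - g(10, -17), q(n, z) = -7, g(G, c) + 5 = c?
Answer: 429898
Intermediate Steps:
g(G, c) = -5 + c
S(O) = 5 - O
M(X) = 2*X
C = 11/2 (C = -2 + (-7 - (-5 - 17))/2 = -2 + (-7 - 1*(-22))/2 = -2 + (-7 + 22)/2 = -2 + (½)*15 = -2 + 15/2 = 11/2 ≈ 5.5000)
V(Q, s) = -231 (V(Q, s) = 2*(3 + 5) - 1*247 = 2*8 - 247 = 16 - 247 = -231)
V(S(P(-3, 5)), C) + 430129 = -231 + 430129 = 429898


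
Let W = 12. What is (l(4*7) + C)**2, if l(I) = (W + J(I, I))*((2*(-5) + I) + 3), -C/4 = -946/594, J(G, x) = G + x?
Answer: 1499857984/729 ≈ 2.0574e+6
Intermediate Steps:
C = 172/27 (C = -(-3784)/594 = -4*(-43/27) = 172/27 ≈ 6.3704)
l(I) = (-7 + I)*(12 + 2*I) (l(I) = (12 + (I + I))*((2*(-5) + I) + 3) = (12 + 2*I)*((-10 + I) + 3) = (12 + 2*I)*(-7 + I) = (-7 + I)*(12 + 2*I))
(l(4*7) + C)**2 = ((-84 - 8*7 + 2*(4*7)**2) + 172/27)**2 = ((-84 - 2*28 + 2*28**2) + 172/27)**2 = ((-84 - 56 + 2*784) + 172/27)**2 = ((-84 - 56 + 1568) + 172/27)**2 = (1428 + 172/27)**2 = (38728/27)**2 = 1499857984/729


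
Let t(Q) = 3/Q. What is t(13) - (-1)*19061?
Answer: 247796/13 ≈ 19061.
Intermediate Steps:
t(13) - (-1)*19061 = 3/13 - (-1)*19061 = 3*(1/13) - 1*(-19061) = 3/13 + 19061 = 247796/13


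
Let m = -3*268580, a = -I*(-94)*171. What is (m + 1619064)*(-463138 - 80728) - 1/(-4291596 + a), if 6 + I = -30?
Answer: -2154307255954431839/4870260 ≈ -4.4234e+11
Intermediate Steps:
I = -36 (I = -6 - 30 = -36)
a = -578664 (a = -(-36*(-94))*171 = -3384*171 = -1*578664 = -578664)
m = -805740
(m + 1619064)*(-463138 - 80728) - 1/(-4291596 + a) = (-805740 + 1619064)*(-463138 - 80728) - 1/(-4291596 - 578664) = 813324*(-543866) - 1/(-4870260) = -442339270584 - 1*(-1/4870260) = -442339270584 + 1/4870260 = -2154307255954431839/4870260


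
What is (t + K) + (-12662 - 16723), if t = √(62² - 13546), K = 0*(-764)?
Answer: -29385 + 21*I*√22 ≈ -29385.0 + 98.499*I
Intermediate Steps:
K = 0
t = 21*I*√22 (t = √(3844 - 13546) = √(-9702) = 21*I*√22 ≈ 98.499*I)
(t + K) + (-12662 - 16723) = (21*I*√22 + 0) + (-12662 - 16723) = 21*I*√22 - 29385 = -29385 + 21*I*√22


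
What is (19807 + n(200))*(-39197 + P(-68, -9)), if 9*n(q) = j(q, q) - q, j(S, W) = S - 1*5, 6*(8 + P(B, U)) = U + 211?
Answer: -20947810612/27 ≈ -7.7584e+8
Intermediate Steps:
P(B, U) = 163/6 + U/6 (P(B, U) = -8 + (U + 211)/6 = -8 + (211 + U)/6 = -8 + (211/6 + U/6) = 163/6 + U/6)
j(S, W) = -5 + S (j(S, W) = S - 5 = -5 + S)
n(q) = -5/9 (n(q) = ((-5 + q) - q)/9 = (⅑)*(-5) = -5/9)
(19807 + n(200))*(-39197 + P(-68, -9)) = (19807 - 5/9)*(-39197 + (163/6 + (⅙)*(-9))) = 178258*(-39197 + (163/6 - 3/2))/9 = 178258*(-39197 + 77/3)/9 = (178258/9)*(-117514/3) = -20947810612/27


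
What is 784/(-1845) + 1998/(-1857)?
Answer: -1714066/1142055 ≈ -1.5009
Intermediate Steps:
784/(-1845) + 1998/(-1857) = 784*(-1/1845) + 1998*(-1/1857) = -784/1845 - 666/619 = -1714066/1142055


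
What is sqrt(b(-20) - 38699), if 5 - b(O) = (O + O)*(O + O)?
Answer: I*sqrt(40294) ≈ 200.73*I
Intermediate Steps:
b(O) = 5 - 4*O**2 (b(O) = 5 - (O + O)*(O + O) = 5 - 2*O*2*O = 5 - 4*O**2)
sqrt(b(-20) - 38699) = sqrt((5 - 4*(-20)**2) - 38699) = sqrt((5 - 4*400) - 38699) = sqrt((5 - 1600) - 38699) = sqrt(-1595 - 38699) = sqrt(-40294) = I*sqrt(40294)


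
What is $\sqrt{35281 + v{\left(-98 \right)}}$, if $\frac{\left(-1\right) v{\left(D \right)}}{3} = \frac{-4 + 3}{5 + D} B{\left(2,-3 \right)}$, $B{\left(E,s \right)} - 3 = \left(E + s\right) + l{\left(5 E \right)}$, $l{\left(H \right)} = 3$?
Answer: $\frac{\sqrt{33904886}}{31} \approx 187.83$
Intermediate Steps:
$B{\left(E,s \right)} = 6 + E + s$ ($B{\left(E,s \right)} = 3 + \left(\left(E + s\right) + 3\right) = 3 + \left(3 + E + s\right) = 6 + E + s$)
$v{\left(D \right)} = \frac{15}{5 + D}$ ($v{\left(D \right)} = - 3 \frac{-4 + 3}{5 + D} \left(6 + 2 - 3\right) = - 3 - \frac{1}{5 + D} 5 = - 3 \left(- \frac{5}{5 + D}\right) = \frac{15}{5 + D}$)
$\sqrt{35281 + v{\left(-98 \right)}} = \sqrt{35281 + \frac{15}{5 - 98}} = \sqrt{35281 + \frac{15}{-93}} = \sqrt{35281 + 15 \left(- \frac{1}{93}\right)} = \sqrt{35281 - \frac{5}{31}} = \sqrt{\frac{1093706}{31}} = \frac{\sqrt{33904886}}{31}$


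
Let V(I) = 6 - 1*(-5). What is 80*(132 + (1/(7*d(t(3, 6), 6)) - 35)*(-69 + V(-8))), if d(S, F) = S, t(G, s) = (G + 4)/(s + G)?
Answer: 8433280/49 ≈ 1.7211e+5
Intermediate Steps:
t(G, s) = (4 + G)/(G + s)
V(I) = 11 (V(I) = 6 + 5 = 11)
80*(132 + (1/(7*d(t(3, 6), 6)) - 35)*(-69 + V(-8))) = 80*(132 + (1/(7*((4 + 3)/(3 + 6))) - 35)*(-69 + 11)) = 80*(132 + (1/(7*(7/9)) - 35)*(-58)) = 80*(132 + (1/(49/9) - 35)*(-58)) = 80*(132 + (9/49 - 35)*(-58)) = 80*(132 - 1706/49*(-58)) = 80*(132 + 98948/49) = 80*(105416/49) = 8433280/49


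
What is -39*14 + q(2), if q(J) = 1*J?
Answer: -544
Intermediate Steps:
q(J) = J
-39*14 + q(2) = -39*14 + 2 = -546 + 2 = -544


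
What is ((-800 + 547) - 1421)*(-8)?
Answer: 13392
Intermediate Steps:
((-800 + 547) - 1421)*(-8) = (-253 - 1421)*(-8) = -1674*(-8) = 13392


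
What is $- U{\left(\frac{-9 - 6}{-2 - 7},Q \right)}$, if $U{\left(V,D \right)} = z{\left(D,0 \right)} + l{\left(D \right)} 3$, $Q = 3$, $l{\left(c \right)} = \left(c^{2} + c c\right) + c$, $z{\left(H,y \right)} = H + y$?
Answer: $-66$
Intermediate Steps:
$l{\left(c \right)} = c + 2 c^{2}$ ($l{\left(c \right)} = \left(c^{2} + c^{2}\right) + c = 2 c^{2} + c = c + 2 c^{2}$)
$U{\left(V,D \right)} = D + 3 D \left(1 + 2 D\right)$ ($U{\left(V,D \right)} = \left(D + 0\right) + D \left(1 + 2 D\right) 3 = D + 3 D \left(1 + 2 D\right)$)
$- U{\left(\frac{-9 - 6}{-2 - 7},Q \right)} = - 2 \cdot 3 \left(2 + 3 \cdot 3\right) = - 2 \cdot 3 \left(2 + 9\right) = - 2 \cdot 3 \cdot 11 = \left(-1\right) 66 = -66$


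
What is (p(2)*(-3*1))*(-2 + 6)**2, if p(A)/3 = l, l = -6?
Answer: 864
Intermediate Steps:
p(A) = -18 (p(A) = 3*(-6) = -18)
(p(2)*(-3*1))*(-2 + 6)**2 = (-(-54))*(-2 + 6)**2 = -18*(-3)*4**2 = 54*16 = 864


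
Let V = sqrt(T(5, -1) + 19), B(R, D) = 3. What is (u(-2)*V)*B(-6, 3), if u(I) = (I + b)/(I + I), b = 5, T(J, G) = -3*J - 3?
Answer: -9/4 ≈ -2.2500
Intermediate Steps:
T(J, G) = -3 - 3*J
V = 1 (V = sqrt((-3 - 3*5) + 19) = sqrt((-3 - 15) + 19) = sqrt(-18 + 19) = sqrt(1) = 1)
u(I) = (5 + I)/(2*I) (u(I) = (I + 5)/(I + I) = (5 + I)/((2*I)) = (5 + I)*(1/(2*I)) = (5 + I)/(2*I))
(u(-2)*V)*B(-6, 3) = (((1/2)*(5 - 2)/(-2))*1)*3 = (((1/2)*(-1/2)*3)*1)*3 = -3/4*1*3 = -3/4*3 = -9/4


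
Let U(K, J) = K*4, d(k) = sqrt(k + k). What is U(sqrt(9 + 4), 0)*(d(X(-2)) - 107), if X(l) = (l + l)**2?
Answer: -428*sqrt(13) + 16*sqrt(26) ≈ -1461.6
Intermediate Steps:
X(l) = 4*l**2 (X(l) = (2*l)**2 = 4*l**2)
d(k) = sqrt(2)*sqrt(k) (d(k) = sqrt(2*k) = sqrt(2)*sqrt(k))
U(K, J) = 4*K
U(sqrt(9 + 4), 0)*(d(X(-2)) - 107) = (4*sqrt(9 + 4))*(sqrt(2)*sqrt(4*(-2)**2) - 107) = (4*sqrt(13))*(sqrt(2)*sqrt(4*4) - 107) = (4*sqrt(13))*(sqrt(2)*sqrt(16) - 107) = (4*sqrt(13))*(sqrt(2)*4 - 107) = (4*sqrt(13))*(4*sqrt(2) - 107) = (4*sqrt(13))*(-107 + 4*sqrt(2)) = 4*sqrt(13)*(-107 + 4*sqrt(2))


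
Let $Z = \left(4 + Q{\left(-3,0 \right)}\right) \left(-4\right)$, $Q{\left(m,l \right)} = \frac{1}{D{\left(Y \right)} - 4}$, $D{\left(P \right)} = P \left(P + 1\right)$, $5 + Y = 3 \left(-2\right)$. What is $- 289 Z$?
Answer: $\frac{245650}{53} \approx 4634.9$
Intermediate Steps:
$Y = -11$ ($Y = -5 + 3 \left(-2\right) = -5 - 6 = -11$)
$D{\left(P \right)} = P \left(1 + P\right)$
$Q{\left(m,l \right)} = \frac{1}{106}$ ($Q{\left(m,l \right)} = \frac{1}{- 11 \left(1 - 11\right) - 4} = \frac{1}{\left(-11\right) \left(-10\right) - 4} = \frac{1}{110 - 4} = \frac{1}{106}$)
$Z = - \frac{850}{53}$ ($Z = \left(4 + \frac{1}{106}\right) \left(-4\right) = \frac{425}{106} \left(-4\right) = - \frac{850}{53} \approx -16.038$)
$- 289 Z = \left(-289\right) \left(- \frac{850}{53}\right) = \frac{245650}{53}$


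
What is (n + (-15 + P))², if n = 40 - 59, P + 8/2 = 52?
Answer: 196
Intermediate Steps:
P = 48 (P = -4 + 52 = 48)
n = -19
(n + (-15 + P))² = (-19 + (-15 + 48))² = (-19 + 33)² = 14² = 196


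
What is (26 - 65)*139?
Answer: -5421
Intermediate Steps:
(26 - 65)*139 = -39*139 = -5421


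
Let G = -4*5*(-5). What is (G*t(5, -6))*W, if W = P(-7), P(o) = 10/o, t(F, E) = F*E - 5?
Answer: 5000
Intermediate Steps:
t(F, E) = -5 + E*F (t(F, E) = E*F - 5 = -5 + E*F)
G = 100 (G = -20*(-5) = 100)
W = -10/7 (W = 10/(-7) = 10*(-⅐) = -10/7 ≈ -1.4286)
(G*t(5, -6))*W = (100*(-5 - 6*5))*(-10/7) = (100*(-5 - 30))*(-10/7) = (100*(-35))*(-10/7) = -3500*(-10/7) = 5000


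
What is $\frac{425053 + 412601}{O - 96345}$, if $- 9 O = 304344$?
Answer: $- \frac{279218}{43387} \approx -6.4355$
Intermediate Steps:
$O = -33816$ ($O = \left(- \frac{1}{9}\right) 304344 = -33816$)
$\frac{425053 + 412601}{O - 96345} = \frac{425053 + 412601}{-33816 - 96345} = \frac{837654}{-130161} = 837654 \left(- \frac{1}{130161}\right) = - \frac{279218}{43387}$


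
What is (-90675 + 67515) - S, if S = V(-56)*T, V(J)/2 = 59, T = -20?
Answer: -20800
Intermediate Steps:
V(J) = 118 (V(J) = 2*59 = 118)
S = -2360 (S = 118*(-20) = -2360)
(-90675 + 67515) - S = (-90675 + 67515) - 1*(-2360) = -23160 + 2360 = -20800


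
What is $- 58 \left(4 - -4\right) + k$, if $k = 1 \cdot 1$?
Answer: $-463$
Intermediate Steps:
$k = 1$
$- 58 \left(4 - -4\right) + k = - 58 \left(4 - -4\right) + 1 = - 58 \left(4 + 4\right) + 1 = \left(-58\right) 8 + 1 = -464 + 1 = -463$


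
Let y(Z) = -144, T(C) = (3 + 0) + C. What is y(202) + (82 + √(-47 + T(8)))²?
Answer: 6544 + 984*I ≈ 6544.0 + 984.0*I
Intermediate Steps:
T(C) = 3 + C
y(202) + (82 + √(-47 + T(8)))² = -144 + (82 + √(-47 + (3 + 8)))² = -144 + (82 + √(-47 + 11))² = -144 + (82 + √(-36))² = -144 + (82 + 6*I)²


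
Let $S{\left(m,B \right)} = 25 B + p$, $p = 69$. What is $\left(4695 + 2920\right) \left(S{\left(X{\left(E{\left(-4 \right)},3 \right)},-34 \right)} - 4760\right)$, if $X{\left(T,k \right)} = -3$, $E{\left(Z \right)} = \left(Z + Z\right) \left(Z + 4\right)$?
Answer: $-42194715$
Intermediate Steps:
$E{\left(Z \right)} = 2 Z \left(4 + Z\right)$
$S{\left(m,B \right)} = 69 + 25 B$ ($S{\left(m,B \right)} = 25 B + 69 = 69 + 25 B$)
$\left(4695 + 2920\right) \left(S{\left(X{\left(E{\left(-4 \right)},3 \right)},-34 \right)} - 4760\right) = \left(4695 + 2920\right) \left(\left(69 + 25 \left(-34\right)\right) - 4760\right) = 7615 \left(\left(69 - 850\right) - 4760\right) = 7615 \left(-781 - 4760\right) = 7615 \left(-5541\right) = -42194715$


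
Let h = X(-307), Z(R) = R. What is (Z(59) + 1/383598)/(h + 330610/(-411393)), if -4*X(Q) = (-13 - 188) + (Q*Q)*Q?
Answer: 3103587600073/380513510112196158 ≈ 8.1563e-6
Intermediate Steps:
X(Q) = 201/4 - Q³/4 (X(Q) = -((-13 - 188) + (Q*Q)*Q)/4 = -(-201 + Q²*Q)/4 = -(-201 + Q³)/4 = 201/4 - Q³/4)
h = 7233661 (h = 201/4 - ¼*(-307)³ = 201/4 - ¼*(-28934443) = 201/4 + 28934443/4 = 7233661)
(Z(59) + 1/383598)/(h + 330610/(-411393)) = (59 + 1/383598)/(7233661 + 330610/(-411393)) = (59 + 1/383598)/(7233661 + 330610*(-1/411393)) = 22632283/(383598*(7233661 - 330610/411393)) = 22632283/(383598*(2975877169163/411393)) = (22632283/383598)*(411393/2975877169163) = 3103587600073/380513510112196158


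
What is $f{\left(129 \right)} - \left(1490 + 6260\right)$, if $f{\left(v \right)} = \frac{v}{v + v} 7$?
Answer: $- \frac{15493}{2} \approx -7746.5$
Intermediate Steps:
$f{\left(v \right)} = \frac{7}{2}$ ($f{\left(v \right)} = \frac{v}{2 v} 7 = v \frac{1}{2 v} 7 = \frac{1}{2} \cdot 7 = \frac{7}{2}$)
$f{\left(129 \right)} - \left(1490 + 6260\right) = \frac{7}{2} - \left(1490 + 6260\right) = \frac{7}{2} - 7750 = - \frac{15493}{2}$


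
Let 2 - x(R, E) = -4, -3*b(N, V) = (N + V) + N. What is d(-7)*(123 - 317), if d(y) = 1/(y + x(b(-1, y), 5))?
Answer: 194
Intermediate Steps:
b(N, V) = -2*N/3 - V/3 (b(N, V) = -((N + V) + N)/3 = -(V + 2*N)/3 = -2*N/3 - V/3)
x(R, E) = 6 (x(R, E) = 2 - 1*(-4) = 2 + 4 = 6)
d(y) = 1/(6 + y) (d(y) = 1/(y + 6) = 1/(6 + y))
d(-7)*(123 - 317) = (123 - 317)/(6 - 7) = -194/(-1) = -1*(-194) = 194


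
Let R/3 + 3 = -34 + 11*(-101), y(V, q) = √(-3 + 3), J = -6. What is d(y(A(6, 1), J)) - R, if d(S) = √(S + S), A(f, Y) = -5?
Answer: 3444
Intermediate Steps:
y(V, q) = 0 (y(V, q) = √0 = 0)
d(S) = √2*√S (d(S) = √(2*S) = √2*√S)
R = -3444 (R = -9 + 3*(-34 + 11*(-101)) = -9 + 3*(-34 - 1111) = -9 + 3*(-1145) = -9 - 3435 = -3444)
d(y(A(6, 1), J)) - R = √2*√0 - 1*(-3444) = √2*0 + 3444 = 0 + 3444 = 3444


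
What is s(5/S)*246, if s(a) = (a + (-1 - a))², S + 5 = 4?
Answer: 246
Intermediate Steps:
S = -1 (S = -5 + 4 = -1)
s(a) = 1 (s(a) = (-1)² = 1)
s(5/S)*246 = 1*246 = 246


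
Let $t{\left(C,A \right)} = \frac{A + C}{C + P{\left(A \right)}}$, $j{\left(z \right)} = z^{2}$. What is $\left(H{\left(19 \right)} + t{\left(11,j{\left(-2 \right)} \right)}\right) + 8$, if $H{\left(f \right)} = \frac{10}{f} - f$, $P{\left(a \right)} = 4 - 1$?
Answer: $- \frac{2501}{266} \approx -9.4023$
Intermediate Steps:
$P{\left(a \right)} = 3$ ($P{\left(a \right)} = 4 - 1 = 3$)
$H{\left(f \right)} = - f + \frac{10}{f}$
$t{\left(C,A \right)} = \frac{A + C}{3 + C}$ ($t{\left(C,A \right)} = \frac{A + C}{C + 3} = \frac{A + C}{3 + C}$)
$\left(H{\left(19 \right)} + t{\left(11,j{\left(-2 \right)} \right)}\right) + 8 = \left(\left(\left(-1\right) 19 + \frac{10}{19}\right) + \frac{\left(-2\right)^{2} + 11}{3 + 11}\right) + 8 = \left(\left(-19 + 10 \cdot \frac{1}{19}\right) + \frac{4 + 11}{14}\right) + 8 = \left(\left(-19 + \frac{10}{19}\right) + \frac{1}{14} \cdot 15\right) + 8 = \left(- \frac{351}{19} + \frac{15}{14}\right) + 8 = - \frac{4629}{266} + 8 = - \frac{2501}{266}$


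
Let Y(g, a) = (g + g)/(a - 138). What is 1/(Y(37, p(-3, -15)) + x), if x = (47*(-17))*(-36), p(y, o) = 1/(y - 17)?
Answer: 2761/79415924 ≈ 3.4766e-5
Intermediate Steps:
p(y, o) = 1/(-17 + y)
Y(g, a) = 2*g/(-138 + a) (Y(g, a) = (2*g)/(-138 + a) = 2*g/(-138 + a))
x = 28764 (x = -799*(-36) = 28764)
1/(Y(37, p(-3, -15)) + x) = 1/(2*37/(-138 + 1/(-17 - 3)) + 28764) = 1/(2*37/(-138 + 1/(-20)) + 28764) = 1/(2*37/(-138 - 1/20) + 28764) = 1/(2*37/(-2761/20) + 28764) = 1/(2*37*(-20/2761) + 28764) = 1/(-1480/2761 + 28764) = 1/(79415924/2761) = 2761/79415924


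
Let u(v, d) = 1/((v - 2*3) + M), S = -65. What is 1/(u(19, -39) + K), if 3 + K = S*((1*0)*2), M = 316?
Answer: -329/986 ≈ -0.33367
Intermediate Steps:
u(v, d) = 1/(310 + v) (u(v, d) = 1/((v - 2*3) + 316) = 1/((v - 6) + 316) = 1/((-6 + v) + 316) = 1/(310 + v))
K = -3 (K = -3 - 65*1*0*2 = -3 - 0*2 = -3 - 65*0 = -3 + 0 = -3)
1/(u(19, -39) + K) = 1/(1/(310 + 19) - 3) = 1/(1/329 - 3) = 1/(-986/329) = -329/986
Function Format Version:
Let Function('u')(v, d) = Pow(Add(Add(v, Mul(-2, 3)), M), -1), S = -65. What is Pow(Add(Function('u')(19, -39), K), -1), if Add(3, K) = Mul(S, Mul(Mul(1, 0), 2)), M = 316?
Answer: Rational(-329, 986) ≈ -0.33367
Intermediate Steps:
Function('u')(v, d) = Pow(Add(310, v), -1) (Function('u')(v, d) = Pow(Add(Add(v, Mul(-2, 3)), 316), -1) = Pow(Add(Add(v, -6), 316), -1) = Pow(Add(Add(-6, v), 316), -1) = Pow(Add(310, v), -1))
K = -3 (K = Add(-3, Mul(-65, Mul(Mul(1, 0), 2))) = Add(-3, Mul(-65, Mul(0, 2))) = Add(-3, Mul(-65, 0)) = Add(-3, 0) = -3)
Pow(Add(Function('u')(19, -39), K), -1) = Pow(Add(Pow(Add(310, 19), -1), -3), -1) = Pow(Add(Pow(329, -1), -3), -1) = Pow(Add(Rational(1, 329), -3), -1) = Pow(Rational(-986, 329), -1) = Rational(-329, 986)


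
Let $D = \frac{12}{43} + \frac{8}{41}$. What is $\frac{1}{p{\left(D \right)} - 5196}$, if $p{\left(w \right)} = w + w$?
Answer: $- \frac{1763}{9158876} \approx -0.00019249$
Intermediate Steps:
$D = \frac{836}{1763}$ ($D = 12 \cdot \frac{1}{43} + 8 \cdot \frac{1}{41} = \frac{12}{43} + \frac{8}{41} = \frac{836}{1763} \approx 0.47419$)
$p{\left(w \right)} = 2 w$
$\frac{1}{p{\left(D \right)} - 5196} = \frac{1}{2 \cdot \frac{836}{1763} - 5196} = \frac{1}{\frac{1672}{1763} - 5196} = \frac{1}{- \frac{9158876}{1763}} = - \frac{1763}{9158876}$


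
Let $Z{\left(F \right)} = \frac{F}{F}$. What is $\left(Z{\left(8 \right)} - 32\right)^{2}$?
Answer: $961$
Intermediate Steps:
$Z{\left(F \right)} = 1$
$\left(Z{\left(8 \right)} - 32\right)^{2} = \left(1 - 32\right)^{2} = \left(-31\right)^{2} = 961$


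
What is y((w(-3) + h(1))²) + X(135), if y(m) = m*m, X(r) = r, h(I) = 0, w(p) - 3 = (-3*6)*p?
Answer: 10556136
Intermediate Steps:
w(p) = 3 - 18*p (w(p) = 3 + (-3*6)*p = 3 - 18*p)
y(m) = m²
y((w(-3) + h(1))²) + X(135) = (((3 - 18*(-3)) + 0)²)² + 135 = (((3 + 54) + 0)²)² + 135 = ((57 + 0)²)² + 135 = (57²)² + 135 = 3249² + 135 = 10556001 + 135 = 10556136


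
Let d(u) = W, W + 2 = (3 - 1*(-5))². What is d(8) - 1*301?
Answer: -239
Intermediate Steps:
W = 62 (W = -2 + (3 - 1*(-5))² = -2 + (3 + 5)² = -2 + 8² = -2 + 64 = 62)
d(u) = 62
d(8) - 1*301 = 62 - 1*301 = 62 - 301 = -239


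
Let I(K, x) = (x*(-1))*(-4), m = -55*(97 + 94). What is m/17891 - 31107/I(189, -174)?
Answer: 183074619/4150712 ≈ 44.107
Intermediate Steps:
m = -10505 (m = -55*191 = -10505)
I(K, x) = 4*x (I(K, x) = -x*(-4) = 4*x)
m/17891 - 31107/I(189, -174) = -10505/17891 - 31107/(4*(-174)) = -10505*1/17891 - 31107/(-696) = -10505/17891 - 31107*(-1/696) = -10505/17891 + 10369/232 = 183074619/4150712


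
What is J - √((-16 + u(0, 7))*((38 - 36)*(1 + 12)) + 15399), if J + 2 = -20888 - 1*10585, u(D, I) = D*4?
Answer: -31475 - √14983 ≈ -31597.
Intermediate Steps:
u(D, I) = 4*D
J = -31475 (J = -2 + (-20888 - 1*10585) = -2 + (-20888 - 10585) = -2 - 31473 = -31475)
J - √((-16 + u(0, 7))*((38 - 36)*(1 + 12)) + 15399) = -31475 - √((-16 + 4*0)*((38 - 36)*(1 + 12)) + 15399) = -31475 - √((-16 + 0)*(2*13) + 15399) = -31475 - √(-16*26 + 15399) = -31475 - √(-416 + 15399) = -31475 - √14983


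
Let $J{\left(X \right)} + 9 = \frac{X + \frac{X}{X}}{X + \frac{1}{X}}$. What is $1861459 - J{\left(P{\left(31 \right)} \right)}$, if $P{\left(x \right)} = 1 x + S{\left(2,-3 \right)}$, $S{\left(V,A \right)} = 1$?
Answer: $\frac{1908003644}{1025} \approx 1.8615 \cdot 10^{6}$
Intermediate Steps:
$P{\left(x \right)} = 1 + x$ ($P{\left(x \right)} = 1 x + 1 = x + 1 = 1 + x$)
$J{\left(X \right)} = -9 + \frac{1 + X}{X + \frac{1}{X}}$ ($J{\left(X \right)} = -9 + \frac{X + \frac{X}{X}}{X + \frac{1}{X}} = -9 + \frac{X + 1}{X + \frac{1}{X}} = -9 + \frac{1 + X}{X + \frac{1}{X}}$)
$1861459 - J{\left(P{\left(31 \right)} \right)} = 1861459 - \frac{-9 + \left(1 + 31\right) - 8 \left(1 + 31\right)^{2}}{1 + \left(1 + 31\right)^{2}} = 1861459 - \frac{-9 + 32 - 8 \cdot 32^{2}}{1 + 32^{2}} = 1861459 - \frac{-9 + 32 - 8192}{1 + 1024} = 1861459 - \frac{-9 + 32 - 8192}{1025} = 1861459 - \frac{1}{1025} \left(-8169\right) = 1861459 - - \frac{8169}{1025} = 1861459 + \frac{8169}{1025} = \frac{1908003644}{1025}$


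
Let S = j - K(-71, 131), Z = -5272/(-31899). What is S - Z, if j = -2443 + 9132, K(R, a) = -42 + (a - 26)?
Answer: 211357502/31899 ≈ 6625.8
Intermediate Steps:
Z = 5272/31899 (Z = -5272*(-1/31899) = 5272/31899 ≈ 0.16527)
K(R, a) = -68 + a (K(R, a) = -42 + (-26 + a) = -68 + a)
j = 6689
S = 6626 (S = 6689 - (-68 + 131) = 6689 - 1*63 = 6689 - 63 = 6626)
S - Z = 6626 - 1*5272/31899 = 6626 - 5272/31899 = 211357502/31899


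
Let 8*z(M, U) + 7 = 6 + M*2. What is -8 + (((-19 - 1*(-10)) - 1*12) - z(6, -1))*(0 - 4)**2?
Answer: -366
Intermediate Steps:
z(M, U) = -1/8 + M/4 (z(M, U) = -7/8 + (6 + M*2)/8 = -7/8 + (6 + 2*M)/8 = -7/8 + (3/4 + M/4) = -1/8 + M/4)
-8 + (((-19 - 1*(-10)) - 1*12) - z(6, -1))*(0 - 4)**2 = -8 + (((-19 - 1*(-10)) - 1*12) - (-1/8 + (1/4)*6))*(0 - 4)**2 = -8 + (((-19 + 10) - 12) - (-1/8 + 3/2))*(-4)**2 = -8 + ((-9 - 12) - 1*11/8)*16 = -8 + (-21 - 11/8)*16 = -8 - 179/8*16 = -8 - 358 = -366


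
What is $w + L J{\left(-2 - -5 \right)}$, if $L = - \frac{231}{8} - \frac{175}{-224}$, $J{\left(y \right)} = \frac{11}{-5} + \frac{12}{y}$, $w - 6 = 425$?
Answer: $\frac{60869}{160} \approx 380.43$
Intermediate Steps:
$w = 431$ ($w = 6 + 425 = 431$)
$J{\left(y \right)} = - \frac{11}{5} + \frac{12}{y}$ ($J{\left(y \right)} = 11 \left(- \frac{1}{5}\right) + \frac{12}{y} = - \frac{11}{5} + \frac{12}{y}$)
$L = - \frac{899}{32}$ ($L = \left(-231\right) \frac{1}{8} - - \frac{25}{32} = - \frac{231}{8} + \frac{25}{32} = - \frac{899}{32} \approx -28.094$)
$w + L J{\left(-2 - -5 \right)} = 431 - \frac{899 \left(- \frac{11}{5} + \frac{12}{-2 - -5}\right)}{32} = 431 - \frac{899 \left(- \frac{11}{5} + \frac{12}{-2 + 5}\right)}{32} = 431 - \frac{899 \left(- \frac{11}{5} + \frac{12}{3}\right)}{32} = 431 - \frac{899 \left(- \frac{11}{5} + 12 \cdot \frac{1}{3}\right)}{32} = 431 - \frac{899 \left(- \frac{11}{5} + 4\right)}{32} = 431 - \frac{8091}{160} = \frac{60869}{160}$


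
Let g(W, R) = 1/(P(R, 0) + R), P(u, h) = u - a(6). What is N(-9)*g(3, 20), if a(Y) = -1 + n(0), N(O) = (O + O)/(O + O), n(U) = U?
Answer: 1/41 ≈ 0.024390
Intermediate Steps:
N(O) = 1 (N(O) = (2*O)/((2*O)) = (2*O)*(1/(2*O)) = 1)
a(Y) = -1 (a(Y) = -1 + 0 = -1)
P(u, h) = 1 + u (P(u, h) = u - 1*(-1) = u + 1 = 1 + u)
g(W, R) = 1/(1 + 2*R) (g(W, R) = 1/((1 + R) + R) = 1/(1 + 2*R))
N(-9)*g(3, 20) = 1/(1 + 2*20) = 1/(1 + 40) = 1/41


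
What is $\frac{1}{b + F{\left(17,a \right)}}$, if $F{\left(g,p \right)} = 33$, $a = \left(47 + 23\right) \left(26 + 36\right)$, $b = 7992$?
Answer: $\frac{1}{8025} \approx 0.00012461$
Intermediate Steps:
$a = 4340$ ($a = 70 \cdot 62 = 4340$)
$\frac{1}{b + F{\left(17,a \right)}} = \frac{1}{7992 + 33} = \frac{1}{8025}$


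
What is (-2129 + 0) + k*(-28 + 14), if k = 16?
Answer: -2353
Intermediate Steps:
(-2129 + 0) + k*(-28 + 14) = (-2129 + 0) + 16*(-28 + 14) = -2129 + 16*(-14) = -2129 - 224 = -2353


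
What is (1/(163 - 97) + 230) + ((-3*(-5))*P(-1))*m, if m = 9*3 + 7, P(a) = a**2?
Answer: 48841/66 ≈ 740.02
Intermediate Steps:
m = 34 (m = 27 + 7 = 34)
(1/(163 - 97) + 230) + ((-3*(-5))*P(-1))*m = (1/(163 - 97) + 230) + (-3*(-5)*(-1)**2)*34 = (1/66 + 230) + (15*1)*34 = (1/66 + 230) + 15*34 = 15181/66 + 510 = 48841/66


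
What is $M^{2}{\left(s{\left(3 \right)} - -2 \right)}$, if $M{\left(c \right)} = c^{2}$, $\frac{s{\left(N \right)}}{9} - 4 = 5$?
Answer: $47458321$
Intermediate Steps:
$s{\left(N \right)} = 81$ ($s{\left(N \right)} = 36 + 9 \cdot 5 = 36 + 45 = 81$)
$M^{2}{\left(s{\left(3 \right)} - -2 \right)} = \left(\left(81 - -2\right)^{2}\right)^{2} = \left(\left(81 + 2\right)^{2}\right)^{2} = \left(83^{2}\right)^{2} = 6889^{2} = 47458321$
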